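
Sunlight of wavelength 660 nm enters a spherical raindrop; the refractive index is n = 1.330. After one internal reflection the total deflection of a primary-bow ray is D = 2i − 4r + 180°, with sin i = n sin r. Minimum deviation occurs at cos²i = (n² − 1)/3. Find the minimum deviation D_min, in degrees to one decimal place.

137.5°

cos²i = (1.76890 − 1)/3 = 0.25630; i = arccos(0.50626) = 59.585°.
sin r = sin 59.585°/1.330 = 0.64841; r = 40.422°.
D_min = 2·59.585° − 4·40.422° + 180° = 137.484°.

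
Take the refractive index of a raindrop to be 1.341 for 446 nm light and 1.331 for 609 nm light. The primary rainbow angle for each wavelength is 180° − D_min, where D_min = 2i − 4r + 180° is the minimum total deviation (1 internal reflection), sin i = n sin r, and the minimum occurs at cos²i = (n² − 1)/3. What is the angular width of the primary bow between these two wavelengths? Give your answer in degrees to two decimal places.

At 446 nm (n = 1.341): cos²i = 0.26609 → i = 58.946°, r = 39.705°, D_min = 139.071°, rainbow angle = 40.929°.
At 609 nm (n = 1.331): cos²i = 0.25719 → i = 59.527°, r = 40.356°, D_min = 137.630°, rainbow angle = 42.370°.
Angular width = |40.929° − 42.370°| = 1.441°.

1.44°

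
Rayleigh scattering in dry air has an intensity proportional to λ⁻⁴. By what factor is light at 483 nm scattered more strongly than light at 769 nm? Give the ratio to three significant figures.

Rayleigh scattering ∝ λ⁻⁴, so the ratio of coefficients is the inverse fourth power of the wavelength ratio.
σ(483)/σ(769) = (769/483)⁴ = (1.5921)⁴ = 6.426.

6.43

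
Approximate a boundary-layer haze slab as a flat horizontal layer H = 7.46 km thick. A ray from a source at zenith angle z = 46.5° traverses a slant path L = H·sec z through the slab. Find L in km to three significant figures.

sec z = 1/cos 46.5° = 1.4527.
L = 7.46 × 1.4527 = 10.837 km.

10.8 km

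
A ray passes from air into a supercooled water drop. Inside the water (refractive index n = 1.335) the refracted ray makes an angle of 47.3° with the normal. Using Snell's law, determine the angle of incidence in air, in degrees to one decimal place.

Snell: sin θ_i = n · sin θ_r = 1.335 × sin 47.3° = 1.335 × 0.7349 = 0.9811.
θ_i = arcsin(0.9811) = 78.85°.

78.8°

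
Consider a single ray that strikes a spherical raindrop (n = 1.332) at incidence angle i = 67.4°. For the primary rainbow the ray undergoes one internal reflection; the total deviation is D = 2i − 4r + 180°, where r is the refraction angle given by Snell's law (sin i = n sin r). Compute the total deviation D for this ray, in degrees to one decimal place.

sin r = sin 67.4° / 1.332 = 0.9232/1.332 = 0.6931; r = 43.88°.
D = 2·67.4° − 4·43.88° + 180° = 134.80° − 175.50° + 180° = 139.30°.

139.3°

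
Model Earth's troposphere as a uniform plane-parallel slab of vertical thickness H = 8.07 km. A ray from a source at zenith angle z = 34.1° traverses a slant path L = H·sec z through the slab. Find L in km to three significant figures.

9.75 km

sec z = 1/cos 34.1° = 1.2076.
L = 8.07 × 1.2076 = 9.746 km.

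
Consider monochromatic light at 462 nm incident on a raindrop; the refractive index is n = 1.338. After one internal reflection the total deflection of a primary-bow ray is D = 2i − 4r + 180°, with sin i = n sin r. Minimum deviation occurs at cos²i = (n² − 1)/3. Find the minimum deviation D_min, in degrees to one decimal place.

cos²i = (1.79024 − 1)/3 = 0.26341; i = arccos(0.51324) = 59.120°.
sin r = sin 59.120°/1.338 = 0.64144; r = 39.899°.
D_min = 2·59.120° − 4·39.899° + 180° = 138.643°.

138.6°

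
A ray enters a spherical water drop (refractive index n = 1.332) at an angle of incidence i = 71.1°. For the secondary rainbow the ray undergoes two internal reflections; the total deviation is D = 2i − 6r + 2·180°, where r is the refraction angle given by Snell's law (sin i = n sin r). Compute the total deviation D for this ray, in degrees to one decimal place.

sin r = sin 71.1° / 1.332 = 0.9461/1.332 = 0.7103; r = 45.26°.
D = 2·71.1° − 6·45.26° + 2·180° = 142.20° − 271.54° + 360° = 230.66°.

230.7°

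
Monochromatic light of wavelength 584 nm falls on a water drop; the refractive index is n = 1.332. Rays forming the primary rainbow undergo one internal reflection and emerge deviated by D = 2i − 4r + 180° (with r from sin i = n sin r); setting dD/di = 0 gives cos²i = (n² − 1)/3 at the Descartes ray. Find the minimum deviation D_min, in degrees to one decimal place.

cos²i = (1.77422 − 1)/3 = 0.25807; i = arccos(0.50801) = 59.469°.
sin r = sin 59.469°/1.332 = 0.64666; r = 40.290°.
D_min = 2·59.469° − 4·40.290° + 180° = 137.776°.

137.8°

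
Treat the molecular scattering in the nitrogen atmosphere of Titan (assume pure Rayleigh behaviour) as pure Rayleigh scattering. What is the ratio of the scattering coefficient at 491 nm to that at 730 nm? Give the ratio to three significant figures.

Rayleigh scattering ∝ λ⁻⁴, so the ratio of coefficients is the inverse fourth power of the wavelength ratio.
σ(491)/σ(730) = (730/491)⁴ = (1.4868)⁴ = 4.886.

4.89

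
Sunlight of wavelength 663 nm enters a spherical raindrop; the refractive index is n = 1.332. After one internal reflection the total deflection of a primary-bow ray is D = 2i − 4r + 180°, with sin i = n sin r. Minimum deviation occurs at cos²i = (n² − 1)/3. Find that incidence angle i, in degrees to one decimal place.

59.5°

cos²i = (1.332² − 1)/3 = (1.77422 − 1)/3 = 0.25807.
cos i = 0.50801, so i = 59.469°.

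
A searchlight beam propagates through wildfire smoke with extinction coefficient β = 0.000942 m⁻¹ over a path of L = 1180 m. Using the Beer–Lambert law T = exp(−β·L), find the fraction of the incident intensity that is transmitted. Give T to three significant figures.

τ = β·L = 0.000942 × 1180 = 1.1116.
T = exp(−1.1116) = 0.3290.

0.329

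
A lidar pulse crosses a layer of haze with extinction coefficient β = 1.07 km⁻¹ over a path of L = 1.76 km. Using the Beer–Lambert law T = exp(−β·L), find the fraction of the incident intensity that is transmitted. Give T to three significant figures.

0.152

τ = β·L = 1.07 × 1.76 = 1.8832.
T = exp(−1.8832) = 0.1521.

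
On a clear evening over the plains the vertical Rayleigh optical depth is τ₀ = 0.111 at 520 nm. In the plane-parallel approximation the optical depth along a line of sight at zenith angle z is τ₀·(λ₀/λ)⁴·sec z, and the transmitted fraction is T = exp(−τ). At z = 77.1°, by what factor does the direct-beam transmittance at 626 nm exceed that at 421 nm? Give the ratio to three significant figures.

2.51

Airmass: sec 77.1° = 4.4793.
τ(626 nm) = 0.111 × (520/626)⁴ × 4.4793 = 0.111 × 0.4761 × 4.4793 = 0.2367.
τ(421 nm) = 0.111 × (520/421)⁴ × 4.4793 = 0.111 × 2.3275 × 4.4793 = 1.1572.
T(626)/T(421) = exp(τ_B − τ_A) = exp(0.9205) = 2.5105.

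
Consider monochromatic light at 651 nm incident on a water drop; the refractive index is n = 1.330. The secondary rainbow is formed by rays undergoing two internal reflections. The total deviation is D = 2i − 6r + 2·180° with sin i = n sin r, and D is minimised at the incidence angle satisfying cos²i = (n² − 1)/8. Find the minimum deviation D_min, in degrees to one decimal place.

230.1°

cos²i = (1.76890 − 1)/8 = 0.09611; i = arccos(0.31002) = 71.940°.
sin r = sin 71.940°/1.330 = 0.71483; r = 45.630°.
D_min = 2·71.940° − 6·45.630° + 360° = 230.101°.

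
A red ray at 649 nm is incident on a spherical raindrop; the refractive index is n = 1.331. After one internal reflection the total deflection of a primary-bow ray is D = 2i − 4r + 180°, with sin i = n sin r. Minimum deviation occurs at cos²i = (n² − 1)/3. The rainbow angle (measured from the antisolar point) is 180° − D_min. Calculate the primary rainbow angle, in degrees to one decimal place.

cos²i = (1.77156 − 1)/3 = 0.25719; i = arccos(0.50714) = 59.527°.
sin r = sin 59.527°/1.331 = 0.64753; r = 40.356°.
D_min = 2·59.527° − 4·40.356° + 180° = 137.630°.
Rainbow angle = 180° − D_min = 42.370°.

42.4°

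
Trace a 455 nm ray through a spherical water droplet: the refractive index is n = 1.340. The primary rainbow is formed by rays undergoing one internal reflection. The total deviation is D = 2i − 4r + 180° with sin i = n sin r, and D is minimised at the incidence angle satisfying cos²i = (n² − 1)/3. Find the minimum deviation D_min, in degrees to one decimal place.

cos²i = (1.79560 − 1)/3 = 0.26520; i = arccos(0.51498) = 59.004°.
sin r = sin 59.004°/1.340 = 0.63971; r = 39.770°.
D_min = 2·59.004° − 4·39.770° + 180° = 138.929°.

138.9°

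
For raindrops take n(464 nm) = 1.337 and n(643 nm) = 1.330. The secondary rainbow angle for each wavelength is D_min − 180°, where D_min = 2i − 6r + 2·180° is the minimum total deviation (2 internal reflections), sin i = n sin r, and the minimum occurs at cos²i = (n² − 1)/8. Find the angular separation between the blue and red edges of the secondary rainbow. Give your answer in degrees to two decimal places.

At 464 nm (n = 1.337): cos²i = 0.09845 → i = 71.714°, r = 45.249°, D_min = 231.934°, rainbow angle = 51.934°.
At 643 nm (n = 1.330): cos²i = 0.09611 → i = 71.940°, r = 45.630°, D_min = 230.101°, rainbow angle = 50.101°.
Angular width = |51.934° − 50.101°| = 1.832°.

1.83°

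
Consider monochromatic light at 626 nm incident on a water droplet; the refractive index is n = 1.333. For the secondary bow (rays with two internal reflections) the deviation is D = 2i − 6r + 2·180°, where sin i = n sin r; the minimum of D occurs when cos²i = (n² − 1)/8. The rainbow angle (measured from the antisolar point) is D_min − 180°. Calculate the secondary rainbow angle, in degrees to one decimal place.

50.9°

cos²i = (1.77689 − 1)/8 = 0.09711; i = arccos(0.31163) = 71.843°.
sin r = sin 71.843°/1.333 = 0.71283; r = 45.466°.
D_min = 2·71.843° − 6·45.466° + 360° = 230.891°.
Rainbow angle = D_min − 180° = 50.891°.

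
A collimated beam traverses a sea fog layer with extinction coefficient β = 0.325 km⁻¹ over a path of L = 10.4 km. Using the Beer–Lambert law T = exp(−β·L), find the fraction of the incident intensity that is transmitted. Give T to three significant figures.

0.0340

τ = β·L = 0.325 × 10.4 = 3.3800.
T = exp(−3.3800) = 0.0340.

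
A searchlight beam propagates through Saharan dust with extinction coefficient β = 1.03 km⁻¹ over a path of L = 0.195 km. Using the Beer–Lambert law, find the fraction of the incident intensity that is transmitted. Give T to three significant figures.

0.818

τ = β·L = 1.03 × 0.195 = 0.2009.
T = exp(−0.2009) = 0.8180.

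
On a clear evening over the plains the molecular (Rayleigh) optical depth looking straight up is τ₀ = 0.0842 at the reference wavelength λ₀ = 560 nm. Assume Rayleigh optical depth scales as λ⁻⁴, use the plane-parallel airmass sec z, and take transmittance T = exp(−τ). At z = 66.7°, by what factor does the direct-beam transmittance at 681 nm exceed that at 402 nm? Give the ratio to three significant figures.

Airmass: sec 66.7° = 2.5282.
τ(681 nm) = 0.0842 × (560/681)⁴ × 2.5282 = 0.0842 × 0.4573 × 2.5282 = 0.0973.
τ(402 nm) = 0.0842 × (560/402)⁴ × 2.5282 = 0.0842 × 3.7657 × 2.5282 = 0.8016.
T(681)/T(402) = exp(τ_B − τ_A) = exp(0.7043) = 2.0224.

2.02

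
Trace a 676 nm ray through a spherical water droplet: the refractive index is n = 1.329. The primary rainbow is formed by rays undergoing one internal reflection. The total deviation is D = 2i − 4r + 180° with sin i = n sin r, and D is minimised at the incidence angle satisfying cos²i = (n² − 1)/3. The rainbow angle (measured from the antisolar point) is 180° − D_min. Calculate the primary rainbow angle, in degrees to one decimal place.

cos²i = (1.76624 − 1)/3 = 0.25541; i = arccos(0.50538) = 59.643°.
sin r = sin 59.643°/1.329 = 0.64928; r = 40.487°.
D_min = 2·59.643° − 4·40.487° + 180° = 137.337°.
Rainbow angle = 180° − D_min = 42.663°.

42.7°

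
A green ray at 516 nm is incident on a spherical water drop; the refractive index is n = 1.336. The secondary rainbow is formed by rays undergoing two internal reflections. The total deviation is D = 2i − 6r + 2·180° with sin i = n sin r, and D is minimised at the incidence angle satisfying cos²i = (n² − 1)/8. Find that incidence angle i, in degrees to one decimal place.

cos²i = (1.336² − 1)/8 = (1.78490 − 1)/8 = 0.09811.
cos i = 0.31323, so i = 71.746°.

71.7°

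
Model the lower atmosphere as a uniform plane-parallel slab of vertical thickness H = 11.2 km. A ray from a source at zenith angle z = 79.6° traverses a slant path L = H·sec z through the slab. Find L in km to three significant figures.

62.0 km

sec z = 1/cos 79.6° = 5.5396.
L = 11.2 × 5.5396 = 62.043 km.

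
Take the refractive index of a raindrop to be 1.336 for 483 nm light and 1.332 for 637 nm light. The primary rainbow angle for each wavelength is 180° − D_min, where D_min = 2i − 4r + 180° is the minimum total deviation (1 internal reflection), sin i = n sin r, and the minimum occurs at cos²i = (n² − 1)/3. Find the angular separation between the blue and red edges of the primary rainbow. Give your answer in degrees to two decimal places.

At 483 nm (n = 1.336): cos²i = 0.26163 → i = 59.236°, r = 40.029°, D_min = 138.356°, rainbow angle = 41.644°.
At 637 nm (n = 1.332): cos²i = 0.25807 → i = 59.469°, r = 40.290°, D_min = 137.776°, rainbow angle = 42.224°.
Angular width = |41.644° − 42.224°| = 0.580°.

0.58°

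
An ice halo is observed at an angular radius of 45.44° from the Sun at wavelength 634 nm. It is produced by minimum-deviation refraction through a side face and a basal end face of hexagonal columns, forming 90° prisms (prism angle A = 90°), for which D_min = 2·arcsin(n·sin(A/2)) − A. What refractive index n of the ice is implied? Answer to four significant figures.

Rearranging: n = sin((D_min + A)/2) / sin(A/2).
(D_min + A)/2 = (45.44° + 90°)/2 = 67.720°.
n = sin 67.720° / sin 45° = 0.9253 / 0.7071 = 1.3086.

1.309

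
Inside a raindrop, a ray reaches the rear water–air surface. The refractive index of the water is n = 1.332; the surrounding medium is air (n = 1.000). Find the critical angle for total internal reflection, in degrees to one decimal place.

sin θ_c = n_air / n = 1.000 / 1.332 = 0.7508.
θ_c = arcsin(0.7508) = 48.66°.

48.7°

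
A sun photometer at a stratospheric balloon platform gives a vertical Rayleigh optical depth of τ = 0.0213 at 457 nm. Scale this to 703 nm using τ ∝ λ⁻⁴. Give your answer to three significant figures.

0.00380

τ(703 nm) = τ(457 nm) × (457/703)⁴ = 0.0213 × (0.6501)⁴ = 0.0213 × 0.1786 = 0.0038.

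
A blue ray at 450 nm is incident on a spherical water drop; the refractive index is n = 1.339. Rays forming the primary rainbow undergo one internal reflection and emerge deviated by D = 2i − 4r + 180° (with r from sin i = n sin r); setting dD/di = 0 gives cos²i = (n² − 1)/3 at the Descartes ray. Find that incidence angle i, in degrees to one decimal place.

cos²i = (1.339² − 1)/3 = (1.79292 − 1)/3 = 0.26431.
cos i = 0.51411, so i = 59.062°.

59.1°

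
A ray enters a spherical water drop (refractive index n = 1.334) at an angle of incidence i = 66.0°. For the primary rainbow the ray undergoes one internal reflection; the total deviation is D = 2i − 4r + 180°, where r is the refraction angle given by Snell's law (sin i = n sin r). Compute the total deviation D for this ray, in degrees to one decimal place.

139.1°

sin r = sin 66.0° / 1.334 = 0.9135/1.334 = 0.6848; r = 43.22°.
D = 2·66.0° − 4·43.22° + 180° = 132.00° − 172.88° + 180° = 139.12°.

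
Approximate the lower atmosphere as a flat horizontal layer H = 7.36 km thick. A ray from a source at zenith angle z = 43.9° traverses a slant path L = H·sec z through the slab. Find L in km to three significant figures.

sec z = 1/cos 43.9° = 1.3878.
L = 7.36 × 1.3878 = 10.214 km.

10.2 km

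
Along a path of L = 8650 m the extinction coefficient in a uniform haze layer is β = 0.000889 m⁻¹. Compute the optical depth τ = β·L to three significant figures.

7.69

τ = β·L = 0.000889 × 8650 = 7.6898.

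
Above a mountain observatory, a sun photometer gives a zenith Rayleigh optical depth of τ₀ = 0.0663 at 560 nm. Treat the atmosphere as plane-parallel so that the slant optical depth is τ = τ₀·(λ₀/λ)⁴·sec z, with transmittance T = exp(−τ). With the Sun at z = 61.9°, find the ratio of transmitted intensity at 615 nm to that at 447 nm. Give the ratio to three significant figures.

1.28

Airmass: sec 61.9° = 2.1231.
τ(615 nm) = 0.0663 × (560/615)⁴ × 2.1231 = 0.0663 × 0.6875 × 2.1231 = 0.0968.
τ(447 nm) = 0.0663 × (560/447)⁴ × 2.1231 = 0.0663 × 2.4633 × 2.1231 = 0.3467.
T(615)/T(447) = exp(τ_B − τ_A) = exp(0.2500) = 1.2840.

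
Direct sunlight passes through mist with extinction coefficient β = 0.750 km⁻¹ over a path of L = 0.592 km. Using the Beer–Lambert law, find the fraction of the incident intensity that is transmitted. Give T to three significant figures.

0.641

τ = β·L = 0.750 × 0.592 = 0.4440.
T = exp(−0.4440) = 0.6415.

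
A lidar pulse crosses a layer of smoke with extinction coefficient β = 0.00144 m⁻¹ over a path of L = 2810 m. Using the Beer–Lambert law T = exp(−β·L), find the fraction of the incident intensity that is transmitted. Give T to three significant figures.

0.0175

τ = β·L = 0.00144 × 2810 = 4.0464.
T = exp(−4.0464) = 0.0175.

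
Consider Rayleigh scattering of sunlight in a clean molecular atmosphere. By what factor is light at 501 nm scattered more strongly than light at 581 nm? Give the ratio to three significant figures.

1.81

Rayleigh scattering ∝ λ⁻⁴, so the ratio of coefficients is the inverse fourth power of the wavelength ratio.
σ(501)/σ(581) = (581/501)⁴ = (1.1597)⁴ = 1.809.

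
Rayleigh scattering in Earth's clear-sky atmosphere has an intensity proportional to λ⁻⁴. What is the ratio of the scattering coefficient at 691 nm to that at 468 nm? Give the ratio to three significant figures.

0.210

Rayleigh scattering ∝ λ⁻⁴, so the ratio of coefficients is the inverse fourth power of the wavelength ratio.
σ(691)/σ(468) = (468/691)⁴ = (0.6773)⁴ = 0.2104.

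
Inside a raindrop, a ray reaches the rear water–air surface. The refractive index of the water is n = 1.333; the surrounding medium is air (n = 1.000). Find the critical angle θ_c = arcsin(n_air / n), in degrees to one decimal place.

sin θ_c = n_air / n = 1.000 / 1.333 = 0.7502.
θ_c = arcsin(0.7502) = 48.61°.

48.6°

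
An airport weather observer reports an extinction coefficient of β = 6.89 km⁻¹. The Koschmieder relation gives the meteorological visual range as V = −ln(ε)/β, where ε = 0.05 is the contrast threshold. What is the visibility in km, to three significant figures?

V = −ln(0.05) / 6.89 = 2.996 / 6.89 = 0.4348 km.

0.435 km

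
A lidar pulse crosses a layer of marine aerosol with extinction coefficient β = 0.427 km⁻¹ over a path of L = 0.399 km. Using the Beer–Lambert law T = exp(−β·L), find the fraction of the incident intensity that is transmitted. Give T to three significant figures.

τ = β·L = 0.427 × 0.399 = 0.1704.
T = exp(−0.1704) = 0.8434.

0.843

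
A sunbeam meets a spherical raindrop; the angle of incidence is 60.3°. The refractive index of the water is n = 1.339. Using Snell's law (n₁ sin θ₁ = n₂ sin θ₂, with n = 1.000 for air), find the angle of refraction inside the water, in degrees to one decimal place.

Snell: sin θ_r = sin θ_i / n = sin 60.3° / 1.339 = 0.8686 / 1.339 = 0.6487.
θ_r = arcsin(0.6487) = 40.44°.

40.4°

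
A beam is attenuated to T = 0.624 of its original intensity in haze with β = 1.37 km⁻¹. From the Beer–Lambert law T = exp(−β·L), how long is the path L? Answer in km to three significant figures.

0.344 km

Beer–Lambert: T = exp(−βL) ⇒ L = −ln(T)/β = −ln(0.624)/1.37 = 0.4716/1.37 = 0.3442 km.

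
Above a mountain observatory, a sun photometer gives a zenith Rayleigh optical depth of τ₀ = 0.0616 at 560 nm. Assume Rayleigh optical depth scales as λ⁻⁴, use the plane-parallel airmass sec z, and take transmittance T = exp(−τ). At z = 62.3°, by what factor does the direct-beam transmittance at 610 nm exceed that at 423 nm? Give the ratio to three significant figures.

Airmass: sec 62.3° = 2.1513.
τ(610 nm) = 0.0616 × (560/610)⁴ × 2.1513 = 0.0616 × 0.7103 × 2.1513 = 0.0941.
τ(423 nm) = 0.0616 × (560/423)⁴ × 2.1513 = 0.0616 × 3.0718 × 2.1513 = 0.4071.
T(610)/T(423) = exp(τ_B − τ_A) = exp(0.3129) = 1.3674.

1.37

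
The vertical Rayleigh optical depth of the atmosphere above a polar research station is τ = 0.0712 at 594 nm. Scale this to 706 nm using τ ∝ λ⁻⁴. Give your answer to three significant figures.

0.0357

τ(706 nm) = τ(594 nm) × (594/706)⁴ = 0.0712 × (0.8414)⁴ = 0.0712 × 0.5011 = 0.0357.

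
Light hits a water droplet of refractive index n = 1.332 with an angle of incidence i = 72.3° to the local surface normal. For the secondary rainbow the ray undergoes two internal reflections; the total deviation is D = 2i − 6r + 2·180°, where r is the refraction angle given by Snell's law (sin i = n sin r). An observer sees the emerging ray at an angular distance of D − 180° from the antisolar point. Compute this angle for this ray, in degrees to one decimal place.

sin r = sin 72.3° / 1.332 = 0.9527/1.332 = 0.7152; r = 45.66°.
D = 2·72.3° − 6·45.66° + 2·180° = 144.60° − 273.96° + 360° = 230.64°.
Angle from antisolar point = D − 180° = 50.64°.

50.6°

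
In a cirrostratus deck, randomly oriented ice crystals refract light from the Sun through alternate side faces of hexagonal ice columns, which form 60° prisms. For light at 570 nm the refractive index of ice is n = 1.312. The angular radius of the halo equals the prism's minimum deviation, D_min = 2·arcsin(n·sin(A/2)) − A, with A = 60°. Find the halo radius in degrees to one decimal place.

n·sin(A/2) = 1.312 × sin 30° = 1.312 × 0.5000 = 0.6560.
D_min = 2·arcsin(0.6560) − 60° = 2 × 40.996° − 60° = 21.991°.

22.0°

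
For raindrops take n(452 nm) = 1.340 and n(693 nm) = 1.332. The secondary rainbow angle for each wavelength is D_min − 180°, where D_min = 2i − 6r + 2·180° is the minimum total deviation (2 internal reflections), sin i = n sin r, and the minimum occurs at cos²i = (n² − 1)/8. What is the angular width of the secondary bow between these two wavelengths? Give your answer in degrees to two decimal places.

2.08°

At 452 nm (n = 1.340): cos²i = 0.09945 → i = 71.618°, r = 45.088°, D_min = 232.709°, rainbow angle = 52.709°.
At 693 nm (n = 1.332): cos²i = 0.09678 → i = 71.875°, r = 45.520°, D_min = 230.628°, rainbow angle = 50.628°.
Angular width = |52.709° − 50.628°| = 2.080°.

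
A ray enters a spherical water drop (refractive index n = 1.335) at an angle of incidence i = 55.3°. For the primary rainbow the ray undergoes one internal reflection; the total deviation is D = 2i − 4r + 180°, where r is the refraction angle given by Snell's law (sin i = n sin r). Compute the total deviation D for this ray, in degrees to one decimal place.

138.5°

sin r = sin 55.3° / 1.335 = 0.8221/1.335 = 0.6158; r = 38.01°.
D = 2·55.3° − 4·38.01° + 180° = 110.60° − 152.05° + 180° = 138.55°.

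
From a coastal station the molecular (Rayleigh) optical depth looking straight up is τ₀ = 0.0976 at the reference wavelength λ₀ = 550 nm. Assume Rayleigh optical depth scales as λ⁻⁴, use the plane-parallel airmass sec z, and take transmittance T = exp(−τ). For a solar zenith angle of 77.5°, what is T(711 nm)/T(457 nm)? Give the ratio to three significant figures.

2.19

Airmass: sec 77.5° = 4.6202.
τ(711 nm) = 0.0976 × (550/711)⁴ × 4.6202 = 0.0976 × 0.3581 × 4.6202 = 0.1615.
τ(457 nm) = 0.0976 × (550/457)⁴ × 4.6202 = 0.0976 × 2.0979 × 4.6202 = 0.9460.
T(711)/T(457) = exp(τ_B − τ_A) = exp(0.7845) = 2.1914.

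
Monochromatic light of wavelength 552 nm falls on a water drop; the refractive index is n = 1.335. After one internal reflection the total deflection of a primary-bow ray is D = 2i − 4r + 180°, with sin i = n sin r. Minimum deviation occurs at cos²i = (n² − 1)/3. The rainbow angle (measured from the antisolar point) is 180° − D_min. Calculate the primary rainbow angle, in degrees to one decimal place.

cos²i = (1.78222 − 1)/3 = 0.26074; i = arccos(0.51063) = 59.294°.
sin r = sin 59.294°/1.335 = 0.64405; r = 40.094°.
D_min = 2·59.294° − 4·40.094° + 180° = 138.212°.
Rainbow angle = 180° − D_min = 41.788°.

41.8°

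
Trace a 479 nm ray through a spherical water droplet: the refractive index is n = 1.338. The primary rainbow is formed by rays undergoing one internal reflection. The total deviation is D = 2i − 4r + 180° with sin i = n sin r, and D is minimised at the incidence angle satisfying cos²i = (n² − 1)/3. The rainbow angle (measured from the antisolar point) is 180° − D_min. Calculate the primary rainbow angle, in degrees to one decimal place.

41.4°

cos²i = (1.79024 − 1)/3 = 0.26341; i = arccos(0.51324) = 59.120°.
sin r = sin 59.120°/1.338 = 0.64144; r = 39.899°.
D_min = 2·59.120° − 4·39.899° + 180° = 138.643°.
Rainbow angle = 180° − D_min = 41.357°.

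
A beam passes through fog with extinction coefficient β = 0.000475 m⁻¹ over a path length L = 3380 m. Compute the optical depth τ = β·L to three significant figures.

1.61

τ = β·L = 0.000475 × 3380 = 1.6055.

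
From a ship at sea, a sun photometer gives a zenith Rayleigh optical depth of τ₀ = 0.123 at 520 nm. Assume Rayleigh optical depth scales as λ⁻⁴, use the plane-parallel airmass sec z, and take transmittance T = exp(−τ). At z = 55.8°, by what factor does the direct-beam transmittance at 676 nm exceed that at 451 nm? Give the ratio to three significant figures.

Airmass: sec 55.8° = 1.7791.
τ(676 nm) = 0.123 × (520/676)⁴ × 1.7791 = 0.123 × 0.3501 × 1.7791 = 0.0766.
τ(451 nm) = 0.123 × (520/451)⁴ × 1.7791 = 0.123 × 1.7673 × 1.7791 = 0.3867.
T(676)/T(451) = exp(τ_B − τ_A) = exp(0.3101) = 1.3636.

1.36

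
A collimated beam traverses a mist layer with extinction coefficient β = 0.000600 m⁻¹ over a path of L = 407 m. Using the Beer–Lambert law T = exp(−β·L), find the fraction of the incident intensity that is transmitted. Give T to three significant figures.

τ = β·L = 0.000600 × 407 = 0.2442.
T = exp(−0.2442) = 0.7833.

0.783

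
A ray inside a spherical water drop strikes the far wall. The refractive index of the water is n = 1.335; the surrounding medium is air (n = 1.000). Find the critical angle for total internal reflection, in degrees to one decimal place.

48.5°

sin θ_c = n_air / n = 1.000 / 1.335 = 0.7491.
θ_c = arcsin(0.7491) = 48.51°.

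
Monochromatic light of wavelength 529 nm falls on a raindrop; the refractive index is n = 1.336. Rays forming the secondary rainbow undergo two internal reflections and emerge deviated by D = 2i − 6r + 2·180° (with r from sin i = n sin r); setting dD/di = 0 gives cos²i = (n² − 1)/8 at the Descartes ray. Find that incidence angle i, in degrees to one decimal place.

cos²i = (1.336² − 1)/8 = (1.78490 − 1)/8 = 0.09811.
cos i = 0.31323, so i = 71.746°.

71.7°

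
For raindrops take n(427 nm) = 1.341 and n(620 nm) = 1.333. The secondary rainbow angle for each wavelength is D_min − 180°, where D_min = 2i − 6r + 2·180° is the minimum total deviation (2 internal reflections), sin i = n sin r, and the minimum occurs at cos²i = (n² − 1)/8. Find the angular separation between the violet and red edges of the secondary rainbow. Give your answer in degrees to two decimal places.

2.08°

At 427 nm (n = 1.341): cos²i = 0.09979 → i = 71.586°, r = 45.034°, D_min = 232.966°, rainbow angle = 52.966°.
At 620 nm (n = 1.333): cos²i = 0.09711 → i = 71.843°, r = 45.466°, D_min = 230.891°, rainbow angle = 50.891°.
Angular width = |52.966° − 50.891°| = 2.075°.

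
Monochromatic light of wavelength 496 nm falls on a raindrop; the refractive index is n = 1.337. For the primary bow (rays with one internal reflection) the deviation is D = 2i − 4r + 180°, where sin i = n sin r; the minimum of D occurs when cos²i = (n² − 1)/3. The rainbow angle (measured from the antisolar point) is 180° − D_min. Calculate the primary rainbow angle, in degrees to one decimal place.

41.5°

cos²i = (1.78757 − 1)/3 = 0.26252; i = arccos(0.51237) = 59.178°.
sin r = sin 59.178°/1.337 = 0.64231; r = 39.964°.
D_min = 2·59.178° − 4·39.964° + 180° = 138.500°.
Rainbow angle = 180° − D_min = 41.500°.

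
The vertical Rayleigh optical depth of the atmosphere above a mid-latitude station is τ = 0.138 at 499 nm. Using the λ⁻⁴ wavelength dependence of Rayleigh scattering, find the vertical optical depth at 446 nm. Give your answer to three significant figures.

0.216

τ(446 nm) = τ(499 nm) × (499/446)⁴ = 0.138 × (1.1188)⁴ = 0.138 × 1.5670 = 0.2162.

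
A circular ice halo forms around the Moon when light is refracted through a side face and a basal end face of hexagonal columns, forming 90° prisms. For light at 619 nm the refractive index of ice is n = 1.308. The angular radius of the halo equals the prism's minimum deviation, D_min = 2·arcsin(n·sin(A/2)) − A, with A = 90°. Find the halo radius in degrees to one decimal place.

n·sin(A/2) = 1.308 × sin 45° = 1.308 × 0.7071 = 0.9249.
D_min = 2·arcsin(0.9249) − 90° = 2 × 67.653° − 90° = 45.305°.

45.3°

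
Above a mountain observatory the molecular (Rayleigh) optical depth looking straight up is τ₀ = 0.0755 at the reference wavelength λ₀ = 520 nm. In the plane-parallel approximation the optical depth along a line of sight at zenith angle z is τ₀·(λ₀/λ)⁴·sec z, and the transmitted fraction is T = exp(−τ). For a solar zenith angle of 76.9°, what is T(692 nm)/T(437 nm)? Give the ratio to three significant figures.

Airmass: sec 76.9° = 4.4121.
τ(692 nm) = 0.0755 × (520/692)⁴ × 4.4121 = 0.0755 × 0.3189 × 4.4121 = 0.1062.
τ(437 nm) = 0.0755 × (520/437)⁴ × 4.4121 = 0.0755 × 2.0049 × 4.4121 = 0.6678.
T(692)/T(437) = exp(τ_B − τ_A) = exp(0.5616) = 1.7535.

1.75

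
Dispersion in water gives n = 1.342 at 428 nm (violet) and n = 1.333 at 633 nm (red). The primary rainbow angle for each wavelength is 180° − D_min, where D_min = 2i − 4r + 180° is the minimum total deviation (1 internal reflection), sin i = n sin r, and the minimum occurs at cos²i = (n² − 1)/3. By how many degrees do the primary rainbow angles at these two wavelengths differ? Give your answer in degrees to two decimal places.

At 428 nm (n = 1.342): cos²i = 0.26699 → i = 58.888°, r = 39.641°, D_min = 139.213°, rainbow angle = 40.787°.
At 633 nm (n = 1.333): cos²i = 0.25896 → i = 59.410°, r = 40.225°, D_min = 137.922°, rainbow angle = 42.078°.
Angular width = |40.787° − 42.078°| = 1.291°.

1.29°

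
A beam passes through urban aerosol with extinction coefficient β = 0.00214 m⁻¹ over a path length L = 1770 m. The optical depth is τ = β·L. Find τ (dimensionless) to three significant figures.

τ = β·L = 0.00214 × 1770 = 3.7878.

3.79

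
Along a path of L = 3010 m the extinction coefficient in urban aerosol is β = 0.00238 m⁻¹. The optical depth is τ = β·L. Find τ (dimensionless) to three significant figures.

τ = β·L = 0.00238 × 3010 = 7.1638.

7.16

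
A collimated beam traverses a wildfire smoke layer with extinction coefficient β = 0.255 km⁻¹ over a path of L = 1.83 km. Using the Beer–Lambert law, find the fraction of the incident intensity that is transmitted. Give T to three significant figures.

τ = β·L = 0.255 × 1.83 = 0.4667.
T = exp(−0.4667) = 0.6271.

0.627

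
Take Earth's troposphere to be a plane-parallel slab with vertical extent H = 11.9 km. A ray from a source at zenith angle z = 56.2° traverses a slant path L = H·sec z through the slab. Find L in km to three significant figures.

21.4 km

sec z = 1/cos 56.2° = 1.7976.
L = 11.9 × 1.7976 = 21.392 km.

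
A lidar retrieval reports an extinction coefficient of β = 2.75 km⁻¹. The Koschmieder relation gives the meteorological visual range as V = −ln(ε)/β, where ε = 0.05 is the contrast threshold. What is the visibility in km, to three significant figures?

V = −ln(0.05) / 2.75 = 2.996 / 2.75 = 1.0894 km.

1.09 km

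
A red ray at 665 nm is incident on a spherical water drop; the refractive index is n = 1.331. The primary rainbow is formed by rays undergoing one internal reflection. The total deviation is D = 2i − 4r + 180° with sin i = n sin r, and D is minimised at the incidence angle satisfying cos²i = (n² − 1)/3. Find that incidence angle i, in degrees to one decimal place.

59.5°

cos²i = (1.331² − 1)/3 = (1.77156 − 1)/3 = 0.25719.
cos i = 0.50714, so i = 59.527°.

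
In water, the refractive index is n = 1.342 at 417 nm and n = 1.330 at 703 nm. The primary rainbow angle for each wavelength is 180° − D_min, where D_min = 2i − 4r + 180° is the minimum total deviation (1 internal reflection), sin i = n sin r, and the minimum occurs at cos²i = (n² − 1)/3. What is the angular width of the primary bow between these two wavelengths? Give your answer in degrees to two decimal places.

1.73°

At 417 nm (n = 1.342): cos²i = 0.26699 → i = 58.888°, r = 39.641°, D_min = 139.213°, rainbow angle = 40.787°.
At 703 nm (n = 1.330): cos²i = 0.25630 → i = 59.585°, r = 40.422°, D_min = 137.484°, rainbow angle = 42.516°.
Angular width = |40.787° − 42.516°| = 1.729°.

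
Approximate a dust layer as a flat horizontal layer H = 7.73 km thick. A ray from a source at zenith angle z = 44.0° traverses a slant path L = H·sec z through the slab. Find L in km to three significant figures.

10.7 km

sec z = 1/cos 44.0° = 1.3902.
L = 7.73 × 1.3902 = 10.746 km.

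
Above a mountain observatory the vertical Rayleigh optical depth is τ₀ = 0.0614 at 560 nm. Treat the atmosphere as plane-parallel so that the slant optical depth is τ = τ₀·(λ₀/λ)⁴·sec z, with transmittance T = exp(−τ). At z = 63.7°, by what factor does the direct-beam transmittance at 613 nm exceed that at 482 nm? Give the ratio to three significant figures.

Airmass: sec 63.7° = 2.2570.
τ(613 nm) = 0.0614 × (560/613)⁴ × 2.2570 = 0.0614 × 0.6965 × 2.2570 = 0.0965.
τ(482 nm) = 0.0614 × (560/482)⁴ × 2.2570 = 0.0614 × 1.8221 × 2.2570 = 0.2525.
T(613)/T(482) = exp(τ_B − τ_A) = exp(0.1560) = 1.1688.

1.17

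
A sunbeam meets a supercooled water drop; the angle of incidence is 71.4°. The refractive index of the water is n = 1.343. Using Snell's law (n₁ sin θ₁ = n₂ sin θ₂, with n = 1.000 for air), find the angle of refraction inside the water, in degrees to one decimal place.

Snell: sin θ_r = sin θ_i / n = sin 71.4° / 1.343 = 0.9478 / 1.343 = 0.7057.
θ_r = arcsin(0.7057) = 44.89°.

44.9°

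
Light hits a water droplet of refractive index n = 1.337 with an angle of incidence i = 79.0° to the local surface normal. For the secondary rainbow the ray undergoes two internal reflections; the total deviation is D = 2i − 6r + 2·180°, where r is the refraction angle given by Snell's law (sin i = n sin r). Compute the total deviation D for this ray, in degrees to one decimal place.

sin r = sin 79.0° / 1.337 = 0.9816/1.337 = 0.7342; r = 47.24°.
D = 2·79.0° − 6·47.24° + 2·180° = 158.00° − 283.44° + 360° = 234.56°.

234.6°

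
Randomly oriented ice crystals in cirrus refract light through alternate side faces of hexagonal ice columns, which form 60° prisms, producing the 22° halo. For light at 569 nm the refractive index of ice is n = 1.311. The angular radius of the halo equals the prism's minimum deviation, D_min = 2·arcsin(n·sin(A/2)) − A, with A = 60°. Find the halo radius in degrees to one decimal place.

n·sin(A/2) = 1.311 × sin 30° = 1.311 × 0.5000 = 0.6555.
D_min = 2·arcsin(0.6555) − 60° = 2 × 40.958° − 60° = 21.915°.

21.9°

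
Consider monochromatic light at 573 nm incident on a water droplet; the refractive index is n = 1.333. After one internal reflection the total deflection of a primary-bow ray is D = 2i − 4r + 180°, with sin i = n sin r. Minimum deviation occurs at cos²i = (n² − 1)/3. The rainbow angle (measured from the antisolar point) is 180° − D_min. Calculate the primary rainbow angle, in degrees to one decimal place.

42.1°

cos²i = (1.77689 − 1)/3 = 0.25896; i = arccos(0.50888) = 59.410°.
sin r = sin 59.410°/1.333 = 0.64579; r = 40.225°.
D_min = 2·59.410° − 4·40.225° + 180° = 137.922°.
Rainbow angle = 180° − D_min = 42.078°.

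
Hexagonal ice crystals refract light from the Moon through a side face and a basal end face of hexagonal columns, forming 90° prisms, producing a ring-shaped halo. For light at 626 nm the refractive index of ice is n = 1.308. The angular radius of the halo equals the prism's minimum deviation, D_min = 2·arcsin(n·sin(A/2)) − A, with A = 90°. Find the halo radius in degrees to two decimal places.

45.31°

n·sin(A/2) = 1.308 × sin 45° = 1.308 × 0.7071 = 0.9249.
D_min = 2·arcsin(0.9249) − 90° = 2 × 67.653° − 90° = 45.305°.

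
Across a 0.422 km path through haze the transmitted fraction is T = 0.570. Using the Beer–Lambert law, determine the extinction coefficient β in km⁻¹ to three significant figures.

Beer–Lambert: T = exp(−βL) ⇒ β = −ln(T)/L = −ln(0.570)/0.422 = 0.5621/0.422 = 1.332 km⁻¹.

1.33 km⁻¹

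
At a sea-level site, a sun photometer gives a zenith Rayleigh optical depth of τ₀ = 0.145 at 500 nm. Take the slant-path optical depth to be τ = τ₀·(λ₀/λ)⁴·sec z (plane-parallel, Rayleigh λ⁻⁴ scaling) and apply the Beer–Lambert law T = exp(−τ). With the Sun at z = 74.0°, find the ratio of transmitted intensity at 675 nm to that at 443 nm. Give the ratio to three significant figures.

Airmass: sec 74.0° = 3.6280.
τ(675 nm) = 0.145 × (500/675)⁴ × 3.6280 = 0.145 × 0.3011 × 3.6280 = 0.1584.
τ(443 nm) = 0.145 × (500/443)⁴ × 3.6280 = 0.145 × 1.6228 × 3.6280 = 0.8537.
T(675)/T(443) = exp(τ_B − τ_A) = exp(0.6953) = 2.0043.

2.00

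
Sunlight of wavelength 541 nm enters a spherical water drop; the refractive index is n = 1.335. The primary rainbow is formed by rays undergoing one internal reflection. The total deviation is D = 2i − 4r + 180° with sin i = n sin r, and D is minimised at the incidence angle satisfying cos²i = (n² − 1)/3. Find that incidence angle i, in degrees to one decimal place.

cos²i = (1.335² − 1)/3 = (1.78222 − 1)/3 = 0.26074.
cos i = 0.51063, so i = 59.294°.

59.3°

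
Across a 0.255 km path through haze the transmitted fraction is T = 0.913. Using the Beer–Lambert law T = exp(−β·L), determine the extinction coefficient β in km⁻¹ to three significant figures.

0.357 km⁻¹

Beer–Lambert: T = exp(−βL) ⇒ β = −ln(T)/L = −ln(0.913)/0.255 = 0.0910/0.255 = 0.3569 km⁻¹.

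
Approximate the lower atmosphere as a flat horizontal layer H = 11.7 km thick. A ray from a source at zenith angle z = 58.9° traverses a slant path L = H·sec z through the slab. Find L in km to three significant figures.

sec z = 1/cos 58.9° = 1.9360.
L = 11.7 × 1.9360 = 22.651 km.

22.7 km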